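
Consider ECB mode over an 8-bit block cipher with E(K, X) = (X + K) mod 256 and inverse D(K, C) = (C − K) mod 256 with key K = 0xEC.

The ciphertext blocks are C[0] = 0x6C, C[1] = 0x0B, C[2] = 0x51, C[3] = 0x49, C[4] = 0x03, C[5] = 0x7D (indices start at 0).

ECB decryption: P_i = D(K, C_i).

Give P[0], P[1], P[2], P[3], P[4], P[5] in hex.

P[0]: D(K, 0x6C) = 0x80.
P[1]: D(K, 0x0B) = 0x1F.
P[2]: D(K, 0x51) = 0x65.
P[3]: D(K, 0x49) = 0x5D.
P[4]: D(K, 0x03) = 0x17.
P[5]: D(K, 0x7D) = 0x91.

P[0] = 0x80, P[1] = 0x1F, P[2] = 0x65, P[3] = 0x5D, P[4] = 0x17, P[5] = 0x91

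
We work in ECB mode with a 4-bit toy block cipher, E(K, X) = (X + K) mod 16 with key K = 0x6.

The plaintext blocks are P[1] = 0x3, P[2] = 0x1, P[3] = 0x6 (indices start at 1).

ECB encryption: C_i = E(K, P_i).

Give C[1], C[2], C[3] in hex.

C[1] = 0x9, C[2] = 0x7, C[3] = 0xC

C[1]: E(K, 0x3) = 0x9.
C[2]: E(K, 0x1) = 0x7.
C[3]: E(K, 0x6) = 0xC.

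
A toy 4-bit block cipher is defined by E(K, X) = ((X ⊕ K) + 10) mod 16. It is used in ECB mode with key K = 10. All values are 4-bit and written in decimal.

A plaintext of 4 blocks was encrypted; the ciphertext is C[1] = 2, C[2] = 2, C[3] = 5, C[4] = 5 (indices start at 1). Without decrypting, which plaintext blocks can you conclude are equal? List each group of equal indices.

ECB encrypts each block independently with the same key, so equal ciphertext blocks imply equal plaintext blocks.
C[1] = C[2] = 2, so P[1] = P[2].
C[3] = C[4] = 5, so P[3] = P[4].

P[1] = P[2]; P[3] = P[4]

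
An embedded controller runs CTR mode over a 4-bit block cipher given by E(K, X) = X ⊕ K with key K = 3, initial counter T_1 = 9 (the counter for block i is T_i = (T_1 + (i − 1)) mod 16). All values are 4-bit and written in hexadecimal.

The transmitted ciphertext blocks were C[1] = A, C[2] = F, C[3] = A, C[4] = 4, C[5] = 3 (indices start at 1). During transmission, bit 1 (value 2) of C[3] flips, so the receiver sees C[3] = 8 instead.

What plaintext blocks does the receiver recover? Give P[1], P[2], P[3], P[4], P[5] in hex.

CTR decryption: S_i = E(K, T_i) where T_i is the counter for block i; P_i = C_i ⊕ S_i.
Only C[3] changed, to 8. In CTR, a change in C_i flips the same bit in P_i only; the keystream is unaffected. Decrypting the received ciphertext:
P[1]: T = 9, S = E(K, T) = A; A ⊕ A = 0.
P[2]: T = A, S = E(K, T) = 9; F ⊕ 9 = 6.
P[3]: T = B, S = E(K, T) = 8; 8 ⊕ 8 = 0.
P[4]: T = C, S = E(K, T) = F; 4 ⊕ F = B.
P[5]: T = D, S = E(K, T) = E; 3 ⊕ E = D.
Blocks that differ from the original plaintext: P[3].

P[1] = 0, P[2] = 6, P[3] = 0, P[4] = B, P[5] = D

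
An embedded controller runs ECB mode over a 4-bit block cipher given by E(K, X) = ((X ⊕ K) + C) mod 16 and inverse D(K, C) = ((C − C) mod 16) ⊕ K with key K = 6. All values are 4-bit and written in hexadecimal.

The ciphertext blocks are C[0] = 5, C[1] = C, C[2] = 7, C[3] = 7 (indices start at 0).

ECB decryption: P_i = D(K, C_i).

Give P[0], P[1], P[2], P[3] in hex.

P[0] = F, P[1] = 6, P[2] = D, P[3] = D

P[0]: D(K, 5) = F.
P[1]: D(K, C) = 6.
P[2]: D(K, 7) = D.
P[3]: D(K, 7) = D.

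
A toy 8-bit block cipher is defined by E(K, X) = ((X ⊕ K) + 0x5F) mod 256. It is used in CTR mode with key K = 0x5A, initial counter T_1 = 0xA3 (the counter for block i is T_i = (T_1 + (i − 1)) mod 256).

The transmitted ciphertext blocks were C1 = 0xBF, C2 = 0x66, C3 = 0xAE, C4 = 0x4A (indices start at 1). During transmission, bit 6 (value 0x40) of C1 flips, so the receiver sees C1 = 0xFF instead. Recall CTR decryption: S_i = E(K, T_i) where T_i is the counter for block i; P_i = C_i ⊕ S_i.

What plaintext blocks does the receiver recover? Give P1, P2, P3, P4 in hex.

Only C1 changed, to 0xFF. In CTR, a change in C_i flips the same bit in P_i only; the keystream is unaffected. Decrypting the received ciphertext:
P1: T = 0xA3, S = E(K, T) = 0x58; 0xFF ⊕ 0x58 = 0xA7.
P2: T = 0xA4, S = E(K, T) = 0x5D; 0x66 ⊕ 0x5D = 0x3B.
P3: T = 0xA5, S = E(K, T) = 0x5E; 0xAE ⊕ 0x5E = 0xF0.
P4: T = 0xA6, S = E(K, T) = 0x5B; 0x4A ⊕ 0x5B = 0x11.
Blocks that differ from the original plaintext: P1.

P1 = 0xA7, P2 = 0x3B, P3 = 0xF0, P4 = 0x11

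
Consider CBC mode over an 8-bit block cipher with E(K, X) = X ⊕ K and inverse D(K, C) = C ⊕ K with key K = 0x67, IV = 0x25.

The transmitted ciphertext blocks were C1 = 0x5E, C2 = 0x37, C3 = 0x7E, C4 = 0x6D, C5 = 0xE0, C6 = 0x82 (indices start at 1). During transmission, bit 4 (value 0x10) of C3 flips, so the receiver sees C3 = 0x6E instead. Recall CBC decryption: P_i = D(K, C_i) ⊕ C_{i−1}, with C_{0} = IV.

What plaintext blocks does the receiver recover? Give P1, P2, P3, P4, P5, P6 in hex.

Only C3 changed, to 0x6E. In CBC, a change in C_i garbles P_i and flips the same bit in P_{i+1}. Decrypting the received ciphertext:
P1: D(K, 0x5E) = 0x39; 0x39 ⊕ 0x25 = 0x1C.
P2: D(K, 0x37) = 0x50; 0x50 ⊕ 0x5E = 0x0E.
P3: D(K, 0x6E) = 0x09; 0x09 ⊕ 0x37 = 0x3E.
P4: D(K, 0x6D) = 0x0A; 0x0A ⊕ 0x6E = 0x64.
P5: D(K, 0xE0) = 0x87; 0x87 ⊕ 0x6D = 0xEA.
P6: D(K, 0x82) = 0xE5; 0xE5 ⊕ 0xE0 = 0x05.
Blocks that differ from the original plaintext: P3, P4.

P1 = 0x1C, P2 = 0x0E, P3 = 0x3E, P4 = 0x64, P5 = 0xEA, P6 = 0x05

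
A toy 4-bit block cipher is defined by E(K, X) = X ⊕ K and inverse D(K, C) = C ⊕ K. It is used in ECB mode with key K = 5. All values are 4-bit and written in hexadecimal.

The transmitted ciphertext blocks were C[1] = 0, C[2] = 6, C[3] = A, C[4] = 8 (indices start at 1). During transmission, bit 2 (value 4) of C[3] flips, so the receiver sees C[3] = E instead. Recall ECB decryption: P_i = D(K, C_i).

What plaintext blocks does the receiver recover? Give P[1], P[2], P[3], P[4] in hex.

Only C[3] changed, to E. In ECB, a change in C_i affects only P_i. Decrypting the received ciphertext:
P[1]: D(K, 0) = 5.
P[2]: D(K, 6) = 3.
P[3]: D(K, E) = B.
P[4]: D(K, 8) = D.
Blocks that differ from the original plaintext: P[3].

P[1] = 5, P[2] = 3, P[3] = B, P[4] = D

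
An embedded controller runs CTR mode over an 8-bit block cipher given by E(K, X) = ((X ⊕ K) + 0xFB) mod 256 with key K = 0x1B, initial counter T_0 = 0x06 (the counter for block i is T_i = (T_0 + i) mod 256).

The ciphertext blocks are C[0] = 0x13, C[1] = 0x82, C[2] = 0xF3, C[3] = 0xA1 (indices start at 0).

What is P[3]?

P[3] = 0xAC

CTR decryption: S_i = E(K, T_i) where T_i is the counter for block i; P_i = C_i ⊕ S_i.
P[3]: T = 0x09, S = E(K, T) = 0x0D; 0xA1 ⊕ 0x0D = 0xAC.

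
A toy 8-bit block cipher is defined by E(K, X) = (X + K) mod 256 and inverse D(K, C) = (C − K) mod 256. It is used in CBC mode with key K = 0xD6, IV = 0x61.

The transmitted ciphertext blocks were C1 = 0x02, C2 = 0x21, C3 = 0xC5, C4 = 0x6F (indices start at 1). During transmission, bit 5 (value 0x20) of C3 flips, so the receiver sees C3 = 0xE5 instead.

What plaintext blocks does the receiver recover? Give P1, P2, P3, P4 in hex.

CBC decryption: P_i = D(K, C_i) ⊕ C_{i−1}, with C_{0} = IV.
Only C3 changed, to 0xE5. In CBC, a change in C_i garbles P_i and flips the same bit in P_{i+1}. Decrypting the received ciphertext:
P1: D(K, 0x02) = 0x2C; 0x2C ⊕ 0x61 = 0x4D.
P2: D(K, 0x21) = 0x4B; 0x4B ⊕ 0x02 = 0x49.
P3: D(K, 0xE5) = 0x0F; 0x0F ⊕ 0x21 = 0x2E.
P4: D(K, 0x6F) = 0x99; 0x99 ⊕ 0xE5 = 0x7C.
Blocks that differ from the original plaintext: P3, P4.

P1 = 0x4D, P2 = 0x49, P3 = 0x2E, P4 = 0x7C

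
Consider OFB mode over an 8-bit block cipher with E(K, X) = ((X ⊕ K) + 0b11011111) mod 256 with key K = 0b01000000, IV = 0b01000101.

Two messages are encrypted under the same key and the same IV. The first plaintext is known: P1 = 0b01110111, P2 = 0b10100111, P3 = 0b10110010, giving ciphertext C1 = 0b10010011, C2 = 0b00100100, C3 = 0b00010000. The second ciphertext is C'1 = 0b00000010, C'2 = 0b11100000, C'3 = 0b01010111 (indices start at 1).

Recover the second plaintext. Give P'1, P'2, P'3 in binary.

In OFB with a reused IV, both messages share the same keystream S_i, so C_i ⊕ C'_i = P_i ⊕ P'_i and thus P'_i = P_i ⊕ C_i ⊕ C'_i.
P'1: 0b01110111 ⊕ 0b10010011 ⊕ 0b00000010 = 0b11100110.
P'2: 0b10100111 ⊕ 0b00100100 ⊕ 0b11100000 = 0b01100011.
P'3: 0b10110010 ⊕ 0b00010000 ⊕ 0b01010111 = 0b11110101.

P'1 = 0b11100110, P'2 = 0b01100011, P'3 = 0b11110101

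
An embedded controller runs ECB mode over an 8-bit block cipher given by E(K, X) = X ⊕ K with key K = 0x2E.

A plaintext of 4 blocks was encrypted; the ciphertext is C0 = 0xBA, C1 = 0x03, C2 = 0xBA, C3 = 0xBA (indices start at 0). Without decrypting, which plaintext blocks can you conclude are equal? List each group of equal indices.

P0 = P2 = P3

ECB encrypts each block independently with the same key, so equal ciphertext blocks imply equal plaintext blocks.
C0 = C2 = C3 = 0xBA, so P0 = P2 = P3.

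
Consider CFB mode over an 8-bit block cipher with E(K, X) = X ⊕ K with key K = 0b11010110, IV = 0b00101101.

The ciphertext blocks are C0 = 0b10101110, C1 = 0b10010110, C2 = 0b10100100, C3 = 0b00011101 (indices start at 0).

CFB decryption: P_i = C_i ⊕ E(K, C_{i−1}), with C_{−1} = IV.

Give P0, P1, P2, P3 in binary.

P0 = 0b01010101, P1 = 0b11101110, P2 = 0b11100100, P3 = 0b01101111

P0: E(K, 0b00101101) = 0b11111011; 0b10101110 ⊕ 0b11111011 = 0b01010101.
P1: E(K, 0b10101110) = 0b01111000; 0b10010110 ⊕ 0b01111000 = 0b11101110.
P2: E(K, 0b10010110) = 0b01000000; 0b10100100 ⊕ 0b01000000 = 0b11100100.
P3: E(K, 0b10100100) = 0b01110010; 0b00011101 ⊕ 0b01110010 = 0b01101111.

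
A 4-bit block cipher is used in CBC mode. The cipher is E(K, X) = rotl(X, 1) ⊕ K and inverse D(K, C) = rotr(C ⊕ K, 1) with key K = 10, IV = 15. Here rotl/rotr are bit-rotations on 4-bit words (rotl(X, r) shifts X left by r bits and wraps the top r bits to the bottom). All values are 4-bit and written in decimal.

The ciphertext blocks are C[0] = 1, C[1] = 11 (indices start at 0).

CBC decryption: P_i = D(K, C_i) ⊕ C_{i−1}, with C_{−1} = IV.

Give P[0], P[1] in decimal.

P[0] = 2, P[1] = 9

P[0]: D(K, 1) = 13; 13 ⊕ 15 = 2.
P[1]: D(K, 11) = 8; 8 ⊕ 1 = 9.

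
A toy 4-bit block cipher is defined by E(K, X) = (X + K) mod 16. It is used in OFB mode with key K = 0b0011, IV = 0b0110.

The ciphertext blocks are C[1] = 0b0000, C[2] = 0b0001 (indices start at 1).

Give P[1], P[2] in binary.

P[1] = 0b1001, P[2] = 0b1101

OFB decryption: S_i = E(K, S_{i−1}) with S_{0} = IV; P_i = C_i ⊕ S_i.
P[1]: S = E(K, 0b0110) = 0b1001; 0b0000 ⊕ 0b1001 = 0b1001.
P[2]: S = E(K, 0b1001) = 0b1100; 0b0001 ⊕ 0b1100 = 0b1101.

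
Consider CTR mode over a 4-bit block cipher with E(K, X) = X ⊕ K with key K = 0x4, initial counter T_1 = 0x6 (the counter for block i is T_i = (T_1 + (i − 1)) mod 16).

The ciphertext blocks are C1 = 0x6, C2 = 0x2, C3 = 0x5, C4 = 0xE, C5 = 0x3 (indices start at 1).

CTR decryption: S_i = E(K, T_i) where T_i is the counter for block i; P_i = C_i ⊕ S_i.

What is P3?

P3: T = 0x8, S = E(K, T) = 0xC; 0x5 ⊕ 0xC = 0x9.

P3 = 0x9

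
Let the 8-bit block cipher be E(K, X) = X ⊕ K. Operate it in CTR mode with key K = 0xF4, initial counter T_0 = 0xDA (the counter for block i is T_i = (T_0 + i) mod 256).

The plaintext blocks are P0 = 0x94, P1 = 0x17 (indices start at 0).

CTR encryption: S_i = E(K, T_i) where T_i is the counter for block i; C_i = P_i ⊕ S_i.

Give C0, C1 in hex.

C0: T = 0xDA, S = E(K, T) = 0x2E; 0x94 ⊕ 0x2E = 0xBA.
C1: T = 0xDB, S = E(K, T) = 0x2F; 0x17 ⊕ 0x2F = 0x38.

C0 = 0xBA, C1 = 0x38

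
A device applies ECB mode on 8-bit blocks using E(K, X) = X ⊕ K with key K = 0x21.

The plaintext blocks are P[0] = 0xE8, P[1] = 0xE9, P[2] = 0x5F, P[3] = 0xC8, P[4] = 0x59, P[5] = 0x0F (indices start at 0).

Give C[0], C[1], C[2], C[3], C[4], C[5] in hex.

ECB encryption: C_i = E(K, P_i).
C[0]: E(K, 0xE8) = 0xC9.
C[1]: E(K, 0xE9) = 0xC8.
C[2]: E(K, 0x5F) = 0x7E.
C[3]: E(K, 0xC8) = 0xE9.
C[4]: E(K, 0x59) = 0x78.
C[5]: E(K, 0x0F) = 0x2E.

C[0] = 0xC9, C[1] = 0xC8, C[2] = 0x7E, C[3] = 0xE9, C[4] = 0x78, C[5] = 0x2E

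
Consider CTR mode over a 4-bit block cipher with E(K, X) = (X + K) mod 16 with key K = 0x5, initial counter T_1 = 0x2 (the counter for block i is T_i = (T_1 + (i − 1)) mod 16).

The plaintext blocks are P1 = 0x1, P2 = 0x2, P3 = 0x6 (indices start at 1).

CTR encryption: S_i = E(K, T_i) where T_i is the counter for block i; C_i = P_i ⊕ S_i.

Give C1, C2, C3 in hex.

C1 = 0x6, C2 = 0xA, C3 = 0xF

C1: T = 0x2, S = E(K, T) = 0x7; 0x1 ⊕ 0x7 = 0x6.
C2: T = 0x3, S = E(K, T) = 0x8; 0x2 ⊕ 0x8 = 0xA.
C3: T = 0x4, S = E(K, T) = 0x9; 0x6 ⊕ 0x9 = 0xF.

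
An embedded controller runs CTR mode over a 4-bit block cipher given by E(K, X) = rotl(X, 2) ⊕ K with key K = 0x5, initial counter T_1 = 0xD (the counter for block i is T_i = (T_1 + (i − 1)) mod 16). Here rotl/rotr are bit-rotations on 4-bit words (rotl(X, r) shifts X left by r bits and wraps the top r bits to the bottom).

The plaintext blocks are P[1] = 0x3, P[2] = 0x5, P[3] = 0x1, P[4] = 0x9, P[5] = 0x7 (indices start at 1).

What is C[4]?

CTR encryption: S_i = E(K, T_i) where T_i is the counter for block i; C_i = P_i ⊕ S_i.
C[1]: T = 0xD, S = E(K, T) = 0x2; 0x3 ⊕ 0x2 = 0x1.
C[2]: T = 0xE, S = E(K, T) = 0xE; 0x5 ⊕ 0xE = 0xB.
C[3]: T = 0xF, S = E(K, T) = 0xA; 0x1 ⊕ 0xA = 0xB.
C[4]: T = 0x0, S = E(K, T) = 0x5; 0x9 ⊕ 0x5 = 0xC.

C[4] = 0xC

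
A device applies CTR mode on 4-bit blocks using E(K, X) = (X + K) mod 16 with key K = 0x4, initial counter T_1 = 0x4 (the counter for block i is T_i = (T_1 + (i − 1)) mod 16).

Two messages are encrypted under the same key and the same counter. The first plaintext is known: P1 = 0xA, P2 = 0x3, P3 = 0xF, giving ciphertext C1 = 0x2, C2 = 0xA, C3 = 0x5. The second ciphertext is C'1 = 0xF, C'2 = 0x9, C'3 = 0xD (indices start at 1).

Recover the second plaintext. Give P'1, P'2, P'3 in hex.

P'1 = 0x7, P'2 = 0x0, P'3 = 0x7

In CTR with a reused counter, both messages share the same keystream S_i, so C_i ⊕ C'_i = P_i ⊕ P'_i and thus P'_i = P_i ⊕ C_i ⊕ C'_i.
P'1: 0xA ⊕ 0x2 ⊕ 0xF = 0x7.
P'2: 0x3 ⊕ 0xA ⊕ 0x9 = 0x0.
P'3: 0xF ⊕ 0x5 ⊕ 0xD = 0x7.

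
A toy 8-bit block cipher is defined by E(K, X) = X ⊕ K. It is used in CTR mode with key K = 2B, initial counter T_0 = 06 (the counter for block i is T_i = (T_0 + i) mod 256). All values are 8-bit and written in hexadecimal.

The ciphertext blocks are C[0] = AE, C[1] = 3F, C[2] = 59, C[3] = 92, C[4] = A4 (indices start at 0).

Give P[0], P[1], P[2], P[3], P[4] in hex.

CTR decryption: S_i = E(K, T_i) where T_i is the counter for block i; P_i = C_i ⊕ S_i.
P[0]: T = 06, S = E(K, T) = 2D; AE ⊕ 2D = 83.
P[1]: T = 07, S = E(K, T) = 2C; 3F ⊕ 2C = 13.
P[2]: T = 08, S = E(K, T) = 23; 59 ⊕ 23 = 7A.
P[3]: T = 09, S = E(K, T) = 22; 92 ⊕ 22 = B0.
P[4]: T = 0A, S = E(K, T) = 21; A4 ⊕ 21 = 85.

P[0] = 83, P[1] = 13, P[2] = 7A, P[3] = B0, P[4] = 85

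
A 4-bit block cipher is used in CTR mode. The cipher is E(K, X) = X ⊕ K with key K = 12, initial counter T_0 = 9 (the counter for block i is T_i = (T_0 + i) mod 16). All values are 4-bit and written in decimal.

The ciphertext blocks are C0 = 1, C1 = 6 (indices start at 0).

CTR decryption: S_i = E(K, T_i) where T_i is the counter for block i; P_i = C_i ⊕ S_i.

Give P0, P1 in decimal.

P0 = 4, P1 = 0

P0: T = 9, S = E(K, T) = 5; 1 ⊕ 5 = 4.
P1: T = 10, S = E(K, T) = 6; 6 ⊕ 6 = 0.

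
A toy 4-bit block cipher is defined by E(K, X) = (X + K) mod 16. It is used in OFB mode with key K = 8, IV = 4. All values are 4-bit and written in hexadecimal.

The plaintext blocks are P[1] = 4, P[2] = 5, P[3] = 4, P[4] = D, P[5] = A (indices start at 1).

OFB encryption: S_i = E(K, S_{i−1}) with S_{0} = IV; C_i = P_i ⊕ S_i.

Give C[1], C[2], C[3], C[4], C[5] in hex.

C[1] = 8, C[2] = 1, C[3] = 8, C[4] = 9, C[5] = 6

C[1]: S = E(K, 4) = C; 4 ⊕ C = 8.
C[2]: S = E(K, C) = 4; 5 ⊕ 4 = 1.
C[3]: S = E(K, 4) = C; 4 ⊕ C = 8.
C[4]: S = E(K, C) = 4; D ⊕ 4 = 9.
C[5]: S = E(K, 4) = C; A ⊕ C = 6.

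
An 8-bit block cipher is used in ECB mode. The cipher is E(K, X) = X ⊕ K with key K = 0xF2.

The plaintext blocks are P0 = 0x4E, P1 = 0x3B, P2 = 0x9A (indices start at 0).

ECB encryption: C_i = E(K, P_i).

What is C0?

C0 = 0xBC

C0: E(K, 0x4E) = 0xBC.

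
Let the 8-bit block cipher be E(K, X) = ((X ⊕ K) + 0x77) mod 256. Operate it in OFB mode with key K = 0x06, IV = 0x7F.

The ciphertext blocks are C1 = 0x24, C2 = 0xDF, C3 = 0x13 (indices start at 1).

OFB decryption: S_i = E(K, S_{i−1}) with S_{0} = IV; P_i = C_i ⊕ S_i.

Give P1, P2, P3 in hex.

P1: S = E(K, 0x7F) = 0xF0; 0x24 ⊕ 0xF0 = 0xD4.
P2: S = E(K, 0xF0) = 0x6D; 0xDF ⊕ 0x6D = 0xB2.
P3: S = E(K, 0x6D) = 0xE2; 0x13 ⊕ 0xE2 = 0xF1.

P1 = 0xD4, P2 = 0xB2, P3 = 0xF1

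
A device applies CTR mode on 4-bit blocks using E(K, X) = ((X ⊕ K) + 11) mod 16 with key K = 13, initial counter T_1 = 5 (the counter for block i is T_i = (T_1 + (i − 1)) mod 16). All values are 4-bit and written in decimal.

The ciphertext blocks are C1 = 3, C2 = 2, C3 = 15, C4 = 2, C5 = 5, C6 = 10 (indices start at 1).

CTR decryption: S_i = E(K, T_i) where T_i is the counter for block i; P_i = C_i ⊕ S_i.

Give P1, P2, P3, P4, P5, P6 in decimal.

P1 = 0, P2 = 4, P3 = 10, P4 = 2, P5 = 10, P6 = 8

P1: T = 5, S = E(K, T) = 3; 3 ⊕ 3 = 0.
P2: T = 6, S = E(K, T) = 6; 2 ⊕ 6 = 4.
P3: T = 7, S = E(K, T) = 5; 15 ⊕ 5 = 10.
P4: T = 8, S = E(K, T) = 0; 2 ⊕ 0 = 2.
P5: T = 9, S = E(K, T) = 15; 5 ⊕ 15 = 10.
P6: T = 10, S = E(K, T) = 2; 10 ⊕ 2 = 8.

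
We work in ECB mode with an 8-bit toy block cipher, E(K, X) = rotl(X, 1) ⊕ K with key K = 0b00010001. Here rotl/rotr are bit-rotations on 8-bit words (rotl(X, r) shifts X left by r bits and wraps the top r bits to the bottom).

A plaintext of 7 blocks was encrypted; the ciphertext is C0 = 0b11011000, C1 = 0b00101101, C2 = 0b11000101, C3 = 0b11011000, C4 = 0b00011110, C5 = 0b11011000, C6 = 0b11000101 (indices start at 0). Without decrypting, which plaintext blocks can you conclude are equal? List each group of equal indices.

P0 = P3 = P5; P2 = P6

ECB encrypts each block independently with the same key, so equal ciphertext blocks imply equal plaintext blocks.
C0 = C3 = C5 = 0b11011000, so P0 = P3 = P5.
C2 = C6 = 0b11000101, so P2 = P6.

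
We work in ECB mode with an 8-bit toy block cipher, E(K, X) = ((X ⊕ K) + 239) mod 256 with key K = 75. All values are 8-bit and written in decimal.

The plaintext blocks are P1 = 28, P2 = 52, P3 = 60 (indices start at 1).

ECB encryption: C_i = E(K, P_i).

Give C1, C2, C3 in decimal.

C1: E(K, 28) = 70.
C2: E(K, 52) = 110.
C3: E(K, 60) = 102.

C1 = 70, C2 = 110, C3 = 102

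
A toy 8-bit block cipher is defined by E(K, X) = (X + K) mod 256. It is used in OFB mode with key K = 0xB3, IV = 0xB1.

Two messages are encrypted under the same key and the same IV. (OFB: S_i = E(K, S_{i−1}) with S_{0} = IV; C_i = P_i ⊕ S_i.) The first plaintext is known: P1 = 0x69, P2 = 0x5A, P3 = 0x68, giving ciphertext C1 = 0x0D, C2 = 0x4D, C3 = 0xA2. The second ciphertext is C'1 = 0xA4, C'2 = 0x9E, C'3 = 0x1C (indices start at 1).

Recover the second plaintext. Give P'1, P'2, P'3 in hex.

In OFB with a reused IV, both messages share the same keystream S_i, so C_i ⊕ C'_i = P_i ⊕ P'_i and thus P'_i = P_i ⊕ C_i ⊕ C'_i.
P'1: 0x69 ⊕ 0x0D ⊕ 0xA4 = 0xC0.
P'2: 0x5A ⊕ 0x4D ⊕ 0x9E = 0x89.
P'3: 0x68 ⊕ 0xA2 ⊕ 0x1C = 0xD6.

P'1 = 0xC0, P'2 = 0x89, P'3 = 0xD6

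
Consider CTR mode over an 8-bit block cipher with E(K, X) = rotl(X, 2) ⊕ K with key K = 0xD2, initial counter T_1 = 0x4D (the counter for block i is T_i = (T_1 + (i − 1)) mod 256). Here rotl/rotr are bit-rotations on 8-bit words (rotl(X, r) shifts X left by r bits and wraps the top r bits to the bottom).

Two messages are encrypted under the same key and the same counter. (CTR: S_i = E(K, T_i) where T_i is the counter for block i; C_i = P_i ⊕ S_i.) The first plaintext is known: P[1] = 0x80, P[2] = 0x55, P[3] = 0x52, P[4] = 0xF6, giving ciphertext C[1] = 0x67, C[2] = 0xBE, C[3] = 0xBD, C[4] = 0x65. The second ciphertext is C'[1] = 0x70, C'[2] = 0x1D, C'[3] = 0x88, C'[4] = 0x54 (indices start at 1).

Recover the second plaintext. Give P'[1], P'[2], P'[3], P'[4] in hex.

P'[1] = 0x97, P'[2] = 0xF6, P'[3] = 0x67, P'[4] = 0xC7

In CTR with a reused counter, both messages share the same keystream S_i, so C_i ⊕ C'_i = P_i ⊕ P'_i and thus P'_i = P_i ⊕ C_i ⊕ C'_i.
P'[1]: 0x80 ⊕ 0x67 ⊕ 0x70 = 0x97.
P'[2]: 0x55 ⊕ 0xBE ⊕ 0x1D = 0xF6.
P'[3]: 0x52 ⊕ 0xBD ⊕ 0x88 = 0x67.
P'[4]: 0xF6 ⊕ 0x65 ⊕ 0x54 = 0xC7.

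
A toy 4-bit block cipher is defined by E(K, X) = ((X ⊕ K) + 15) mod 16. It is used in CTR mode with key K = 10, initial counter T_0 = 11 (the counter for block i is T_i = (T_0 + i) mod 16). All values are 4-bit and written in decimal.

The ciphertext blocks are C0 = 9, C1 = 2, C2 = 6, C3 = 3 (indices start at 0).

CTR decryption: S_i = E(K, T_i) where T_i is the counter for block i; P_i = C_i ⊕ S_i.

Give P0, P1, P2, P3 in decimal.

P0 = 9, P1 = 7, P2 = 0, P3 = 0

P0: T = 11, S = E(K, T) = 0; 9 ⊕ 0 = 9.
P1: T = 12, S = E(K, T) = 5; 2 ⊕ 5 = 7.
P2: T = 13, S = E(K, T) = 6; 6 ⊕ 6 = 0.
P3: T = 14, S = E(K, T) = 3; 3 ⊕ 3 = 0.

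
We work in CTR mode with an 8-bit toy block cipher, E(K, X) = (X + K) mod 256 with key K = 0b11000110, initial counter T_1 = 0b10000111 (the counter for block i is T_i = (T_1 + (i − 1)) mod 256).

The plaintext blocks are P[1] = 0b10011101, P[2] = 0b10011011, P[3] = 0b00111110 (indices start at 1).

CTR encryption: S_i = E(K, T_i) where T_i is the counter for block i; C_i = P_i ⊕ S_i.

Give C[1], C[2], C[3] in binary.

C[1]: T = 0b10000111, S = E(K, T) = 0b01001101; 0b10011101 ⊕ 0b01001101 = 0b11010000.
C[2]: T = 0b10001000, S = E(K, T) = 0b01001110; 0b10011011 ⊕ 0b01001110 = 0b11010101.
C[3]: T = 0b10001001, S = E(K, T) = 0b01001111; 0b00111110 ⊕ 0b01001111 = 0b01110001.

C[1] = 0b11010000, C[2] = 0b11010101, C[3] = 0b01110001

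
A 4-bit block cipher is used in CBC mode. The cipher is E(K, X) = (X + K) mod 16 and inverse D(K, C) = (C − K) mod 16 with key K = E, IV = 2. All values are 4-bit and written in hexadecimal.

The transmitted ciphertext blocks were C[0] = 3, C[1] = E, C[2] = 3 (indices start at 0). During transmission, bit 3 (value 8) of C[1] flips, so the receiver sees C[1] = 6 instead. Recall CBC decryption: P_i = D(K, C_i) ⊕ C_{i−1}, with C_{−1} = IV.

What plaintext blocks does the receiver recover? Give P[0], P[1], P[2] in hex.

Only C[1] changed, to 6. In CBC, a change in C_i garbles P_i and flips the same bit in P_{i+1}. Decrypting the received ciphertext:
P[0]: D(K, 3) = 5; 5 ⊕ 2 = 7.
P[1]: D(K, 6) = 8; 8 ⊕ 3 = B.
P[2]: D(K, 3) = 5; 5 ⊕ 6 = 3.
Blocks that differ from the original plaintext: P[1], P[2].

P[0] = 7, P[1] = B, P[2] = 3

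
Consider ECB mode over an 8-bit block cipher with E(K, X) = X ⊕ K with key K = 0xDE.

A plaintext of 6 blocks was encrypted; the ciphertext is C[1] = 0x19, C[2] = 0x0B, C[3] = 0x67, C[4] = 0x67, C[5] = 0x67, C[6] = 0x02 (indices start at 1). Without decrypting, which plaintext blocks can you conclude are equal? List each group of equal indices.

ECB encrypts each block independently with the same key, so equal ciphertext blocks imply equal plaintext blocks.
C[3] = C[4] = C[5] = 0x67, so P[3] = P[4] = P[5].

P[3] = P[4] = P[5]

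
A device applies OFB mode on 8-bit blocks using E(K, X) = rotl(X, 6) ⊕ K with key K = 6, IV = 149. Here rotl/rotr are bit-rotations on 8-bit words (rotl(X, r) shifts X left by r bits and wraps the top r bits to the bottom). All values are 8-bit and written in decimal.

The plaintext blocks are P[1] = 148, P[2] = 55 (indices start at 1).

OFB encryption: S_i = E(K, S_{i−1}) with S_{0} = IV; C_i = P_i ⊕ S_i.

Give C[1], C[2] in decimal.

C[1] = 247, C[2] = 233

C[1]: S = E(K, 149) = 99; 148 ⊕ 99 = 247.
C[2]: S = E(K, 99) = 222; 55 ⊕ 222 = 233.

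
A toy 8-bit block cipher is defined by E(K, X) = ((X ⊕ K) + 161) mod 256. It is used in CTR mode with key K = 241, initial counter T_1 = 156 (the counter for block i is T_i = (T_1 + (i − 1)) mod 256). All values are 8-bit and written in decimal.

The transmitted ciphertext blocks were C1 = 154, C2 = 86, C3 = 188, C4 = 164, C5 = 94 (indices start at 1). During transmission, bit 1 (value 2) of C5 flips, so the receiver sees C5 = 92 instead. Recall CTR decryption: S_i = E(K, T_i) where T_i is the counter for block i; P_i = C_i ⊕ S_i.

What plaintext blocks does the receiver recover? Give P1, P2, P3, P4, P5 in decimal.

Only C5 changed, to 92. In CTR, a change in C_i flips the same bit in P_i only; the keystream is unaffected. Decrypting the received ciphertext:
P1: T = 156, S = E(K, T) = 14; 154 ⊕ 14 = 148.
P2: T = 157, S = E(K, T) = 13; 86 ⊕ 13 = 91.
P3: T = 158, S = E(K, T) = 16; 188 ⊕ 16 = 172.
P4: T = 159, S = E(K, T) = 15; 164 ⊕ 15 = 171.
P5: T = 160, S = E(K, T) = 242; 92 ⊕ 242 = 174.
Blocks that differ from the original plaintext: P5.

P1 = 148, P2 = 91, P3 = 172, P4 = 171, P5 = 174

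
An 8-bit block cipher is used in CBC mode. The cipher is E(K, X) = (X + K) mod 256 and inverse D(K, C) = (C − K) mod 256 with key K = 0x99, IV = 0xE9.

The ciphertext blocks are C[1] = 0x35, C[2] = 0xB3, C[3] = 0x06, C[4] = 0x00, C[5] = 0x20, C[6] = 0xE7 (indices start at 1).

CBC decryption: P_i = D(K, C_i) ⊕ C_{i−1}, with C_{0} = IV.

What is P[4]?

P[4]: D(K, 0x00) = 0x67; 0x67 ⊕ 0x06 = 0x61.

P[4] = 0x61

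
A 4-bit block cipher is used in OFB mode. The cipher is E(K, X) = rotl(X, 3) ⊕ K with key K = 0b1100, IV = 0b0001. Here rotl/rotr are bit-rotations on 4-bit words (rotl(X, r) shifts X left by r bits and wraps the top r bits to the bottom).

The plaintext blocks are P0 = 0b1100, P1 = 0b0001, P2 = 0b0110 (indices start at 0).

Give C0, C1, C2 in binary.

C0 = 0b1000, C1 = 0b1111, C2 = 0b1101

OFB encryption: S_i = E(K, S_{i−1}) with S_{−1} = IV; C_i = P_i ⊕ S_i.
C0: S = E(K, 0b0001) = 0b0100; 0b1100 ⊕ 0b0100 = 0b1000.
C1: S = E(K, 0b0100) = 0b1110; 0b0001 ⊕ 0b1110 = 0b1111.
C2: S = E(K, 0b1110) = 0b1011; 0b0110 ⊕ 0b1011 = 0b1101.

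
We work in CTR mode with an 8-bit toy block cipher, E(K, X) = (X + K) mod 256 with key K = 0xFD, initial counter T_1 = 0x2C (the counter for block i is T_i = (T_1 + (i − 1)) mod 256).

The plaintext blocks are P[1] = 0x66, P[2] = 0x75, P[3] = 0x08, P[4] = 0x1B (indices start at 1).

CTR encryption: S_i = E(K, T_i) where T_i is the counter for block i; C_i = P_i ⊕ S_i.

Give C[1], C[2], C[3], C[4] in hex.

C[1]: T = 0x2C, S = E(K, T) = 0x29; 0x66 ⊕ 0x29 = 0x4F.
C[2]: T = 0x2D, S = E(K, T) = 0x2A; 0x75 ⊕ 0x2A = 0x5F.
C[3]: T = 0x2E, S = E(K, T) = 0x2B; 0x08 ⊕ 0x2B = 0x23.
C[4]: T = 0x2F, S = E(K, T) = 0x2C; 0x1B ⊕ 0x2C = 0x37.

C[1] = 0x4F, C[2] = 0x5F, C[3] = 0x23, C[4] = 0x37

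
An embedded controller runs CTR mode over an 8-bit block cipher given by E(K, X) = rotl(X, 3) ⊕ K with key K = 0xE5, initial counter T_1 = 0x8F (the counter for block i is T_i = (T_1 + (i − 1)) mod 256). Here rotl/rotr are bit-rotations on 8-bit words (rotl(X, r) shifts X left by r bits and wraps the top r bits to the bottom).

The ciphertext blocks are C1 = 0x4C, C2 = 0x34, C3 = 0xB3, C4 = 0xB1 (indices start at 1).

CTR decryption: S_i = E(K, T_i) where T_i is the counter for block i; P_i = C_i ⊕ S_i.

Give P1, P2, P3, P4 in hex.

P1 = 0xD5, P2 = 0x55, P3 = 0xDA, P4 = 0xC0

P1: T = 0x8F, S = E(K, T) = 0x99; 0x4C ⊕ 0x99 = 0xD5.
P2: T = 0x90, S = E(K, T) = 0x61; 0x34 ⊕ 0x61 = 0x55.
P3: T = 0x91, S = E(K, T) = 0x69; 0xB3 ⊕ 0x69 = 0xDA.
P4: T = 0x92, S = E(K, T) = 0x71; 0xB1 ⊕ 0x71 = 0xC0.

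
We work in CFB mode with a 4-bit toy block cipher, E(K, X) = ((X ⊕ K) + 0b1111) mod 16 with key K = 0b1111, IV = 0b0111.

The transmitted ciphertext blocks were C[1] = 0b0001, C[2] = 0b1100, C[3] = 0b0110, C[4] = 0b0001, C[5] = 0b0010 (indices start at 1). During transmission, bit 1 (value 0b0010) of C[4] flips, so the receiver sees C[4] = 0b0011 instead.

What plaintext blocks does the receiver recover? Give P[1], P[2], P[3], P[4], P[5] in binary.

CFB decryption: P_i = C_i ⊕ E(K, C_{i−1}), with C_{0} = IV.
Only C[4] changed, to 0b0011. In CFB, a change in C_i flips the same bit in P_i and garbles P_{i+1}. Decrypting the received ciphertext:
P[1]: E(K, 0b0111) = 0b0111; 0b0001 ⊕ 0b0111 = 0b0110.
P[2]: E(K, 0b0001) = 0b1101; 0b1100 ⊕ 0b1101 = 0b0001.
P[3]: E(K, 0b1100) = 0b0010; 0b0110 ⊕ 0b0010 = 0b0100.
P[4]: E(K, 0b0110) = 0b1000; 0b0011 ⊕ 0b1000 = 0b1011.
P[5]: E(K, 0b0011) = 0b1011; 0b0010 ⊕ 0b1011 = 0b1001.
Blocks that differ from the original plaintext: P[4], P[5].

P[1] = 0b0110, P[2] = 0b0001, P[3] = 0b0100, P[4] = 0b1011, P[5] = 0b1001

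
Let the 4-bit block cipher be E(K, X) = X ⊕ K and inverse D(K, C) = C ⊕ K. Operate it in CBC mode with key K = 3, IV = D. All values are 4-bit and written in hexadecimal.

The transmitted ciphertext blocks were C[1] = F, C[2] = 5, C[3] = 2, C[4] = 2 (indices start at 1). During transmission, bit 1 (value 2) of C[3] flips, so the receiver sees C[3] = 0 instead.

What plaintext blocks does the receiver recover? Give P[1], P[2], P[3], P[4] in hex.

CBC decryption: P_i = D(K, C_i) ⊕ C_{i−1}, with C_{0} = IV.
Only C[3] changed, to 0. In CBC, a change in C_i garbles P_i and flips the same bit in P_{i+1}. Decrypting the received ciphertext:
P[1]: D(K, F) = C; C ⊕ D = 1.
P[2]: D(K, 5) = 6; 6 ⊕ F = 9.
P[3]: D(K, 0) = 3; 3 ⊕ 5 = 6.
P[4]: D(K, 2) = 1; 1 ⊕ 0 = 1.
Blocks that differ from the original plaintext: P[3], P[4].

P[1] = 1, P[2] = 9, P[3] = 6, P[4] = 1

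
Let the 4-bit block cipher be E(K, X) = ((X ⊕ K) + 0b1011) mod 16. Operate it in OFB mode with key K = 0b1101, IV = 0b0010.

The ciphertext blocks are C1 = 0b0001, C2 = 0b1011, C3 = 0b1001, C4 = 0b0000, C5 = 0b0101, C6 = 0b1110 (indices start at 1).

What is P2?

OFB decryption: S_i = E(K, S_{i−1}) with S_{0} = IV; P_i = C_i ⊕ S_i.
P1: S = E(K, 0b0010) = 0b1010; 0b0001 ⊕ 0b1010 = 0b1011.
P2: S = E(K, 0b1010) = 0b0010; 0b1011 ⊕ 0b0010 = 0b1001.

P2 = 0b1001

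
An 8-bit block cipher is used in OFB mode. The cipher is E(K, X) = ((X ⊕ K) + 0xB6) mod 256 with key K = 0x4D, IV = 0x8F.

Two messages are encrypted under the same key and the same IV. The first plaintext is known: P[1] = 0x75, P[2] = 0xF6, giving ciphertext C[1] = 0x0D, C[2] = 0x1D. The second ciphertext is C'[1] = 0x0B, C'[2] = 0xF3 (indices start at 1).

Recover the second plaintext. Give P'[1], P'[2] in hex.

P'[1] = 0x73, P'[2] = 0x18

In OFB with a reused IV, both messages share the same keystream S_i, so C_i ⊕ C'_i = P_i ⊕ P'_i and thus P'_i = P_i ⊕ C_i ⊕ C'_i.
P'[1]: 0x75 ⊕ 0x0D ⊕ 0x0B = 0x73.
P'[2]: 0xF6 ⊕ 0x1D ⊕ 0xF3 = 0x18.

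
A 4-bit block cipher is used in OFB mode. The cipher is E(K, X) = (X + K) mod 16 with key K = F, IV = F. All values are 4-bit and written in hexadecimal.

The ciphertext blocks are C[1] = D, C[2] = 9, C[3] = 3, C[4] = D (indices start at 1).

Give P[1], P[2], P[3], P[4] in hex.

OFB decryption: S_i = E(K, S_{i−1}) with S_{0} = IV; P_i = C_i ⊕ S_i.
P[1]: S = E(K, F) = E; D ⊕ E = 3.
P[2]: S = E(K, E) = D; 9 ⊕ D = 4.
P[3]: S = E(K, D) = C; 3 ⊕ C = F.
P[4]: S = E(K, C) = B; D ⊕ B = 6.

P[1] = 3, P[2] = 4, P[3] = F, P[4] = 6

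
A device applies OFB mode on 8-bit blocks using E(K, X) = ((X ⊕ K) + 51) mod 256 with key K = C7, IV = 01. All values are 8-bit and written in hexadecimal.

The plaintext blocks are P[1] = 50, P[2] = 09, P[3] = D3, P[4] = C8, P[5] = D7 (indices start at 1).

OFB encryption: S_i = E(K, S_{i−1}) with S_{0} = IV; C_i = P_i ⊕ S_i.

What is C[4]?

C[1]: S = E(K, 01) = 17; 50 ⊕ 17 = 47.
C[2]: S = E(K, 17) = 21; 09 ⊕ 21 = 28.
C[3]: S = E(K, 21) = 37; D3 ⊕ 37 = E4.
C[4]: S = E(K, 37) = 41; C8 ⊕ 41 = 89.

C[4] = 89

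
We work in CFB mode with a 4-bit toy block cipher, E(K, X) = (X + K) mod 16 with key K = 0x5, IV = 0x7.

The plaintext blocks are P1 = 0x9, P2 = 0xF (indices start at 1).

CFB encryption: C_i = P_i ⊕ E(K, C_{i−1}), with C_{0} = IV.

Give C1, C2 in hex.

C1 = 0x5, C2 = 0x5

C1: E(K, 0x7) = 0xC; 0x9 ⊕ 0xC = 0x5.
C2: E(K, 0x5) = 0xA; 0xF ⊕ 0xA = 0x5.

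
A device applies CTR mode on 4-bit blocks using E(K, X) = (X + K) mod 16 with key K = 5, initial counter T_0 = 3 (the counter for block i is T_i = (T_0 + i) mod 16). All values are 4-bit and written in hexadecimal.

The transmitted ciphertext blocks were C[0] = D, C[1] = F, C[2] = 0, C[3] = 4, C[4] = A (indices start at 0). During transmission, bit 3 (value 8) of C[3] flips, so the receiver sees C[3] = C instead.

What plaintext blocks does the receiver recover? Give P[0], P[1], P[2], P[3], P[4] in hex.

P[0] = 5, P[1] = 6, P[2] = A, P[3] = 7, P[4] = 6

CTR decryption: S_i = E(K, T_i) where T_i is the counter for block i; P_i = C_i ⊕ S_i.
Only C[3] changed, to C. In CTR, a change in C_i flips the same bit in P_i only; the keystream is unaffected. Decrypting the received ciphertext:
P[0]: T = 3, S = E(K, T) = 8; D ⊕ 8 = 5.
P[1]: T = 4, S = E(K, T) = 9; F ⊕ 9 = 6.
P[2]: T = 5, S = E(K, T) = A; 0 ⊕ A = A.
P[3]: T = 6, S = E(K, T) = B; C ⊕ B = 7.
P[4]: T = 7, S = E(K, T) = C; A ⊕ C = 6.
Blocks that differ from the original plaintext: P[3].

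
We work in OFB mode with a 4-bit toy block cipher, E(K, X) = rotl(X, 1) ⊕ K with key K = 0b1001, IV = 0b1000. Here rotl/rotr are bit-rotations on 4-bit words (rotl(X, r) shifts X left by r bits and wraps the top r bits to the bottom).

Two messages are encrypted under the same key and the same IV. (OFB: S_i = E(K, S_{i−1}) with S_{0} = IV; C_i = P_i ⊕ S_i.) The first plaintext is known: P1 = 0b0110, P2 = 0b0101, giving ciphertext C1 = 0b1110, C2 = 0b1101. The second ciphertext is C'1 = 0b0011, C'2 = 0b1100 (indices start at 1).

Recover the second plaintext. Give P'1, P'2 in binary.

P'1 = 0b1011, P'2 = 0b0100

In OFB with a reused IV, both messages share the same keystream S_i, so C_i ⊕ C'_i = P_i ⊕ P'_i and thus P'_i = P_i ⊕ C_i ⊕ C'_i.
P'1: 0b0110 ⊕ 0b1110 ⊕ 0b0011 = 0b1011.
P'2: 0b0101 ⊕ 0b1101 ⊕ 0b1100 = 0b0100.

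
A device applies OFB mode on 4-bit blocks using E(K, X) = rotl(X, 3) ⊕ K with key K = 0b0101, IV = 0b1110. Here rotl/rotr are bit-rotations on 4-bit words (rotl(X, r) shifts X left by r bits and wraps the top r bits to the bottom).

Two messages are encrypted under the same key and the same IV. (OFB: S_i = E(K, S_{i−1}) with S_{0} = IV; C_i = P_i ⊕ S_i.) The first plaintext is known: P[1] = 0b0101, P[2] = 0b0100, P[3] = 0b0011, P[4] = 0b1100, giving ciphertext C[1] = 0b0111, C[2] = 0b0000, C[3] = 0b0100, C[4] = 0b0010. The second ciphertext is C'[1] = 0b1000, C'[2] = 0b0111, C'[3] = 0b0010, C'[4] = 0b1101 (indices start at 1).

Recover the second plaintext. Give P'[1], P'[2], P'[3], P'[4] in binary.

In OFB with a reused IV, both messages share the same keystream S_i, so C_i ⊕ C'_i = P_i ⊕ P'_i and thus P'_i = P_i ⊕ C_i ⊕ C'_i.
P'[1]: 0b0101 ⊕ 0b0111 ⊕ 0b1000 = 0b1010.
P'[2]: 0b0100 ⊕ 0b0000 ⊕ 0b0111 = 0b0011.
P'[3]: 0b0011 ⊕ 0b0100 ⊕ 0b0010 = 0b0101.
P'[4]: 0b1100 ⊕ 0b0010 ⊕ 0b1101 = 0b0011.

P'[1] = 0b1010, P'[2] = 0b0011, P'[3] = 0b0101, P'[4] = 0b0011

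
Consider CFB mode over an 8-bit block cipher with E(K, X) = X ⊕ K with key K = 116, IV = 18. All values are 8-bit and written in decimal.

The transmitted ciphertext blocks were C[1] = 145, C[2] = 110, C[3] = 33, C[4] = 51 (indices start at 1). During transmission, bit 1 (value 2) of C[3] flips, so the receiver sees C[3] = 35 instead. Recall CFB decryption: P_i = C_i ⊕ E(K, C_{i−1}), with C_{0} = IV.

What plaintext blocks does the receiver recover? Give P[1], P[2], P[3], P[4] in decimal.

Only C[3] changed, to 35. In CFB, a change in C_i flips the same bit in P_i and garbles P_{i+1}. Decrypting the received ciphertext:
P[1]: E(K, 18) = 102; 145 ⊕ 102 = 247.
P[2]: E(K, 145) = 229; 110 ⊕ 229 = 139.
P[3]: E(K, 110) = 26; 35 ⊕ 26 = 57.
P[4]: E(K, 35) = 87; 51 ⊕ 87 = 100.
Blocks that differ from the original plaintext: P[3], P[4].

P[1] = 247, P[2] = 139, P[3] = 57, P[4] = 100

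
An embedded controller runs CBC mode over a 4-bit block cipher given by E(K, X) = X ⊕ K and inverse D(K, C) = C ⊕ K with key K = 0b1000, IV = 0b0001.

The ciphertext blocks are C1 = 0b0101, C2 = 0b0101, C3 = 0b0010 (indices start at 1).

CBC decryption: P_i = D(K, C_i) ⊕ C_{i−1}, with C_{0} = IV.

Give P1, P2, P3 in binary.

P1: D(K, 0b0101) = 0b1101; 0b1101 ⊕ 0b0001 = 0b1100.
P2: D(K, 0b0101) = 0b1101; 0b1101 ⊕ 0b0101 = 0b1000.
P3: D(K, 0b0010) = 0b1010; 0b1010 ⊕ 0b0101 = 0b1111.

P1 = 0b1100, P2 = 0b1000, P3 = 0b1111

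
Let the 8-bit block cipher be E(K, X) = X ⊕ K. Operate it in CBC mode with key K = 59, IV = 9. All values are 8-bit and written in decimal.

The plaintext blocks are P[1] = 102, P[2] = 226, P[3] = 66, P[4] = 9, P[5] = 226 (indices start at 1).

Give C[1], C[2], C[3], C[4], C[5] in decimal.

C[1] = 84, C[2] = 141, C[3] = 244, C[4] = 198, C[5] = 31

CBC encryption: C_i = E(K, P_i ⊕ C_{i−1}), with C_{0} = IV.
C[1]: P[1] ⊕ 9 = 111; E(K, 111) = 84.
C[2]: P[2] ⊕ 84 = 182; E(K, 182) = 141.
C[3]: P[3] ⊕ 141 = 207; E(K, 207) = 244.
C[4]: P[4] ⊕ 244 = 253; E(K, 253) = 198.
C[5]: P[5] ⊕ 198 = 36; E(K, 36) = 31.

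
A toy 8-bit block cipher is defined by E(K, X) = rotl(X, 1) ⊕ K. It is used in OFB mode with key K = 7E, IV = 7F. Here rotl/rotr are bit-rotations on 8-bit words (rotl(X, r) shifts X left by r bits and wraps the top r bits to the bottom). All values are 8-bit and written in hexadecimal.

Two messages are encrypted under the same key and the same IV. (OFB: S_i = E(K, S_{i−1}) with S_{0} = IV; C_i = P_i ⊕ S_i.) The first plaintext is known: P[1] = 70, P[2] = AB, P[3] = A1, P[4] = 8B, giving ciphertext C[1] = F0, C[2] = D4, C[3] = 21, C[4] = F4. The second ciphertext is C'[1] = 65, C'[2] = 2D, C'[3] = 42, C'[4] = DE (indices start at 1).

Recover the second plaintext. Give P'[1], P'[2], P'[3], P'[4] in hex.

In OFB with a reused IV, both messages share the same keystream S_i, so C_i ⊕ C'_i = P_i ⊕ P'_i and thus P'_i = P_i ⊕ C_i ⊕ C'_i.
P'[1]: 70 ⊕ F0 ⊕ 65 = E5.
P'[2]: AB ⊕ D4 ⊕ 2D = 52.
P'[3]: A1 ⊕ 21 ⊕ 42 = C2.
P'[4]: 8B ⊕ F4 ⊕ DE = A1.

P'[1] = E5, P'[2] = 52, P'[3] = C2, P'[4] = A1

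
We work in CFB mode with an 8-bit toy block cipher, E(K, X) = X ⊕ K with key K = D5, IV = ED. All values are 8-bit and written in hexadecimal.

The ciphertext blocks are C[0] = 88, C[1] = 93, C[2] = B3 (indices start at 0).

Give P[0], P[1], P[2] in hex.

P[0] = B0, P[1] = CE, P[2] = F5

CFB decryption: P_i = C_i ⊕ E(K, C_{i−1}), with C_{−1} = IV.
P[0]: E(K, ED) = 38; 88 ⊕ 38 = B0.
P[1]: E(K, 88) = 5D; 93 ⊕ 5D = CE.
P[2]: E(K, 93) = 46; B3 ⊕ 46 = F5.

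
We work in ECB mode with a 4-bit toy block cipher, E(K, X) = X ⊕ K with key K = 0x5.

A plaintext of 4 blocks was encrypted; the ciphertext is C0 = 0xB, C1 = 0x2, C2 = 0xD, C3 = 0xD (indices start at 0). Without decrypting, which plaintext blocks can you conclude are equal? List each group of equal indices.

P2 = P3

ECB encrypts each block independently with the same key, so equal ciphertext blocks imply equal plaintext blocks.
C2 = C3 = 0xD, so P2 = P3.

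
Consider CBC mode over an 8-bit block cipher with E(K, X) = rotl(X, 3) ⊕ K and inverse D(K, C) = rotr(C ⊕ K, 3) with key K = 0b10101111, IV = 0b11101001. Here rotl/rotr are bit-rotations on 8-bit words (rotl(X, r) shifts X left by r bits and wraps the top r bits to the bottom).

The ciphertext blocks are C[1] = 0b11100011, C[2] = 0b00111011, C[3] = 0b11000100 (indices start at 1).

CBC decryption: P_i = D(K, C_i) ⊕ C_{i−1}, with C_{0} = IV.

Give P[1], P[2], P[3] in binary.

P[1]: D(K, 0b11100011) = 0b10001001; 0b10001001 ⊕ 0b11101001 = 0b01100000.
P[2]: D(K, 0b00111011) = 0b10010010; 0b10010010 ⊕ 0b11100011 = 0b01110001.
P[3]: D(K, 0b11000100) = 0b01101101; 0b01101101 ⊕ 0b00111011 = 0b01010110.

P[1] = 0b01100000, P[2] = 0b01110001, P[3] = 0b01010110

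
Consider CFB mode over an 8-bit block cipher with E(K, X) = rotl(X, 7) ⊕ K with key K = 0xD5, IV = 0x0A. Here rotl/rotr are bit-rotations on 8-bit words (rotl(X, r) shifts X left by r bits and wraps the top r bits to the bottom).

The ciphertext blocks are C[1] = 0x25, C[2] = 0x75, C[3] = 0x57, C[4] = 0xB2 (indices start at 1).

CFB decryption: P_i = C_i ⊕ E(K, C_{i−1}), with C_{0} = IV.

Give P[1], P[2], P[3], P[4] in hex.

P[1] = 0xF5, P[2] = 0x32, P[3] = 0x38, P[4] = 0xCC

P[1]: E(K, 0x0A) = 0xD0; 0x25 ⊕ 0xD0 = 0xF5.
P[2]: E(K, 0x25) = 0x47; 0x75 ⊕ 0x47 = 0x32.
P[3]: E(K, 0x75) = 0x6F; 0x57 ⊕ 0x6F = 0x38.
P[4]: E(K, 0x57) = 0x7E; 0xB2 ⊕ 0x7E = 0xCC.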